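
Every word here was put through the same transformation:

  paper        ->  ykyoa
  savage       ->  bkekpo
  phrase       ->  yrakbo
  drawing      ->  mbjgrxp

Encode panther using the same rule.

It's a Vigenère-style cipher with numeric key [9,10]: position i shifts by key[i mod 2].
Applying it to panther: p+9=y, a+10=k, n+9=w, t+10=d, h+9=q, e+10=o, r+9=a.

ykwdqoa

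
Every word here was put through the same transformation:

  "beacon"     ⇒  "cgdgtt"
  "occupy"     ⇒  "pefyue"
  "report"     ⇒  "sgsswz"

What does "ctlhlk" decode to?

bridge

In beacon: b→c is +1, e→g is +2, a→d is +3, c→g is +4 — the shift increases by 1 each position. Each letter shifts forward by (position + 1), i.e. 1, 2, 3, … — the shift grows by one for each successive letter.
Reversing it on ctlhlk: c−1=b, t−2=r, l−3=i, h−4=d, l−5=g, k−6=e.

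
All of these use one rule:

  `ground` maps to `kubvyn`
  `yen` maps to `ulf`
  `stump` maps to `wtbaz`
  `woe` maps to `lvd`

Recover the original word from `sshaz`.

The output letters match the input read backwards, each shifted +7: ground reversed is dnuorg. Read the word backwards and shift each letter +7.
Reversing it on sshaz: shift back: s−7=l, s−7=l, h−7=a, a−7=t, z−7=s → llats; then reverse → stall.

stall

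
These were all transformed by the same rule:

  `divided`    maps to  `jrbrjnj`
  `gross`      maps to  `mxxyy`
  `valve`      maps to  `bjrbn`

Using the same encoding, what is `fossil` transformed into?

The shift depends on letter class: consonant d→j is +6, but vowel i→r is +9. The rule splits by letter class: vowels +9, consonants +6.
On fossil: f(cons)+6=l, o(vowel)+9=x, s(cons)+6=y, s(cons)+6=y, i(vowel)+9=r, l(cons)+6=r.

lxyyrr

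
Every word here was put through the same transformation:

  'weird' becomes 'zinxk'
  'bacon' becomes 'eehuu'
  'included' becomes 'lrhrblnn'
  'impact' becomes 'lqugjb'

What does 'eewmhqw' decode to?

bargain

In weird: w→z is +3, e→i is +4, i→n is +5, r→x is +6 — the shift increases by 1 each position. Each letter shifts forward by (position + 3), i.e. 3, 4, 5, … — the shift grows by one for each successive letter.
Decoding eewmhqw: e−3=b, e−4=a, w−5=r, m−6=g, h−7=a, q−8=i, w−9=n.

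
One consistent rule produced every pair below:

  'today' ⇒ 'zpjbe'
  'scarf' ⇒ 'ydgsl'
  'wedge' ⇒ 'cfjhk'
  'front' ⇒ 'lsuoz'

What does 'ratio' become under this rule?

xbzju

The shifts repeat in a cycle of length 2: positions 0,1,… shift by +6, +1, then the pattern repeats.
Applying it to ratio: r+6=x, a+1=b, t+6=z, i+1=j, o+6=u.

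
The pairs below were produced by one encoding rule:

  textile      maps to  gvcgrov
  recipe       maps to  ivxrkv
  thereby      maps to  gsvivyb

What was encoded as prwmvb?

Each pair mirrors across the alphabet (t↔g, e↔v, x↔c): positions sum to 25. This is the alphabet-reversal cipher (Atbash): a becomes z, b becomes y, etc.
Undoing it on prwmvb: p↔k, r↔i, w↔d, m↔n, v↔e, b↔y.

kidney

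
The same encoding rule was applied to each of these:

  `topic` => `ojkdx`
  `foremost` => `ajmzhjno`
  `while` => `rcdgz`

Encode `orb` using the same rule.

jmw

Compare letters: t→o is +21, o→j is +21, p→k is +21 — a constant shift. It's a constant shift of +21 (ROT21).
On orb: o+21=j, r+21=m, b+21=w.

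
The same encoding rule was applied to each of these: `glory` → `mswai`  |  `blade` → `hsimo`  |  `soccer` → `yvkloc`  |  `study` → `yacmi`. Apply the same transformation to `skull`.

In glory: g→m is +6, l→s is +7, o→w is +8, r→a is +9 — the shift increases by 1 each position. The shift increases by 1 at each position, starting from +6: 6, 7, 8, ….
For skull: s+6=y, k+7=r, u+8=c, l+9=u, l+10=v.

yrcuv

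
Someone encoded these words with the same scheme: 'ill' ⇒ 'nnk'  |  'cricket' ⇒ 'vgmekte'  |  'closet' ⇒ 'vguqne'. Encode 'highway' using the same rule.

acyjikj

The output letters match the input read backwards, each shifted +2: ill reversed is lli. The word is reversed, then every letter is shifted forward by 2.
For highway: reverse → yawhgih; then shift: y+2=a, a+2=c, w+2=y, h+2=j, g+2=i, i+2=k, h+2=j.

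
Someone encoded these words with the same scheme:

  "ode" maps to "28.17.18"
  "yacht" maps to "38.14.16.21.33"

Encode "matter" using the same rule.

26.14.33.33.18.31

o is letter #15 and maps to 28: an offset of 13. The number is (letter's place in the alphabet, a=1) + 13.
Applying it to matter: m=13→26, a=1→14, t=20→33, t=20→33, e=5→18, r=18→31.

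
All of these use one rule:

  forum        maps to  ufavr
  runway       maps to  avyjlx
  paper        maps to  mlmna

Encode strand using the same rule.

hoalyg

Each letter's alphabet position (a=0..z=25) is mapped through 7·x+11 mod 26 — an affine cipher.
On strand: s(18)→7·18+11≡7=h; t(19)→7·19+11≡14=o; r(17)→7·17+11≡0=a; a(0)→7·0+11≡11=l; n(13)→7·13+11≡24=y; d(3)→7·3+11≡6=g (all mod 26).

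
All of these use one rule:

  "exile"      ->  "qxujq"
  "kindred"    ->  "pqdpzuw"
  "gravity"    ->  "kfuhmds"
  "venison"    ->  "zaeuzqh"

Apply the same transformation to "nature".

The output letters match the input read backwards, each shifted +12: exile reversed is elixe. Read the word backwards and shift each letter +12.
For nature: reverse → erutan; then shift: e+12=q, r+12=d, u+12=g, t+12=f, a+12=m, n+12=z.

qdgfmz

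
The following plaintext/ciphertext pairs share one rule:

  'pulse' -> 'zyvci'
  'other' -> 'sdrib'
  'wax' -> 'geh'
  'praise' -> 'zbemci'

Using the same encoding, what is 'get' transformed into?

The shift depends on letter class: consonant p→z is +10, but vowel u→y is +4. The rule splits by letter class: vowels +4, consonants +10.
For get: g(cons)+10=q, e(vowel)+4=i, t(cons)+10=d.

qid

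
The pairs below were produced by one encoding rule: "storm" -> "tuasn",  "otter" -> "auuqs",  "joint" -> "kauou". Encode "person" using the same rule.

qqstao

The shift depends on letter class: consonant s→t is +1, but vowel o→a is +12. The rule splits by letter class: vowels +12, consonants +1.
On person: p(cons)+1=q, e(vowel)+12=q, r(cons)+1=s, s(cons)+1=t, o(vowel)+12=a, n(cons)+1=o.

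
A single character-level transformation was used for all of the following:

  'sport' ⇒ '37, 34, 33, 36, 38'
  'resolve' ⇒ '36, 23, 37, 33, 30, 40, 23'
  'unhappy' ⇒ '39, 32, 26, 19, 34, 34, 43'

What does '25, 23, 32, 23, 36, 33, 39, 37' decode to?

generous

s is letter #19 and maps to 37: an offset of 18. Letters become their 1-based position plus 18 (so a→19, b→20, …).
Decoding 25, 23, 32, 23, 36, 33, 39, 37: 25→(25−18)÷1=7=g, 23→(23−18)÷1=5=e, 32→(32−18)÷1=14=n, 23→(23−18)÷1=5=e, 36→(36−18)÷1=18=r, 33→(33−18)÷1=15=o, 39→(39−18)÷1=21=u, 37→(37−18)÷1=19=s.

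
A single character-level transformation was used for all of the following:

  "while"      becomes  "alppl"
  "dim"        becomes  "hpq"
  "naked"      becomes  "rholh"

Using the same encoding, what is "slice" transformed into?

wppgl

The shift depends on letter class: consonant w→a is +4, but vowel i→p is +7. Two shifts are in play — +7 for a/e/i/o/u, +4 for every other letter.
On slice: s(cons)+4=w, l(cons)+4=p, i(vowel)+7=p, c(cons)+4=g, e(vowel)+7=l.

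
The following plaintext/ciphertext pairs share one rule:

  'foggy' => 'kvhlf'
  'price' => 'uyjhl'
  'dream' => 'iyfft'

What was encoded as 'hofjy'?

It's a Vigenère-style cipher with numeric key [5,7,1]: position i shifts by key[i mod 3].
Undoing it on hofjy: h−5=c, o−7=h, f−1=e, j−5=e, y−7=r.

cheer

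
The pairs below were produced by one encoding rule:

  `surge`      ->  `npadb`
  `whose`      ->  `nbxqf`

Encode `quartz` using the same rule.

icajdz

The output letters match the input read backwards, each shifted +9: surge reversed is egrus. The word is reversed, then every letter is shifted forward by 9.
For quartz: reverse → ztrauq; then shift: z+9=i, t+9=c, r+9=a, a+9=j, u+9=d, q+9=z.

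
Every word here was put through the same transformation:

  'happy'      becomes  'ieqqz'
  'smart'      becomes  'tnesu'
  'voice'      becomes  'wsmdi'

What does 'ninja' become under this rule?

omoke

The shift depends on letter class: consonant h→i is +1, but vowel a→e is +4. Two shifts are in play — +4 for a/e/i/o/u, +1 for every other letter.
On ninja: n(cons)+1=o, i(vowel)+4=m, n(cons)+1=o, j(cons)+1=k, a(vowel)+4=e.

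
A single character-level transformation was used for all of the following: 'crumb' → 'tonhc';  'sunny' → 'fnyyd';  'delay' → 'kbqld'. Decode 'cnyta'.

c(2)→t(19) and r(17)→o(14) fit y≡17x+11 (mod 26); the inverse of 17 mod 26 is 23. Each letter's alphabet position (a=0..z=25) is mapped through 17·x+11 mod 26 — an affine cipher.
Decoding cnyta: c(2)→23·(2−11)≡1=b; n(13)→23·(13−11)≡20=u; y(24)→23·(24−11)≡13=n; t(19)→23·(19−11)≡2=c; a(0)→23·(0−11)≡7=h (all mod 26).

bunch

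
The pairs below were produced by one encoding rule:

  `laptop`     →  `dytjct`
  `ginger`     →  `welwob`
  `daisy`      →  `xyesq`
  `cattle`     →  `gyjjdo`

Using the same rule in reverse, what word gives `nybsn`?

harsh

l(11)→d(3) and a(0)→y(24) fit y≡17x+24 (mod 26); the inverse of 17 mod 26 is 23. Each letter's alphabet position (a=0..z=25) is mapped through 17·x+24 mod 26 — an affine cipher.
Undoing it on nybsn: n(13)→23·(13−24)≡7=h; y(24)→23·(24−24)≡0=a; b(1)→23·(1−24)≡17=r; s(18)→23·(18−24)≡18=s; n(13)→23·(13−24)≡7=h (all mod 26).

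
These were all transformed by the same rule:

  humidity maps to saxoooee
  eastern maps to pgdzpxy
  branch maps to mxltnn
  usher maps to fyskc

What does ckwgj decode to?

A repeating key of period 2 is used — shifts +11, +6 over and over.
Reversing it on ckwgj: c−11=r, k−6=e, w−11=l, g−6=a, j−11=y.

relay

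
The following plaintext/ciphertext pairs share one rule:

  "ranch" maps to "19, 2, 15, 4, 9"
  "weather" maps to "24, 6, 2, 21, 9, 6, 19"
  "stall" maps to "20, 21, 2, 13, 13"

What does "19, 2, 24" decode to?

r is letter #18 and maps to 19: an offset of 1. Each letter is replaced by its alphabet position (a=1..z=26) + 1.
Decoding 19, 2, 24: 19→(19−1)÷1=18=r, 2→(2−1)÷1=1=a, 24→(24−1)÷1=23=w.

raw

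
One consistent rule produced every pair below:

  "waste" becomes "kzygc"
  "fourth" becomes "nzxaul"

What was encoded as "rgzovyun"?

The output letters match the input read backwards, each shifted +6: waste reversed is etsaw. The word is reversed, then every letter is shifted forward by 6.
Undoing it on rgzovyun: shift back: r−6=l, g−6=a, z−6=t, o−6=i, v−6=p, y−6=s, u−6=o, n−6=h → latipsoh; then reverse → hospital.

hospital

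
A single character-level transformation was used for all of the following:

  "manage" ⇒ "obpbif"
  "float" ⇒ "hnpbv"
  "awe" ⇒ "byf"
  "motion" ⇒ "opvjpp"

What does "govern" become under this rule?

The shift depends on letter class: consonant m→o is +2, but vowel a→b is +1. Vowels shift forward by 1 and consonants shift forward by 2.
Applying it to govern: g(cons)+2=i, o(vowel)+1=p, v(cons)+2=x, e(vowel)+1=f, r(cons)+2=t, n(cons)+2=p.

ipxftp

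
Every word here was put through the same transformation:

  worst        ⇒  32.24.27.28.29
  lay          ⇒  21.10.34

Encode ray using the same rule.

w is letter #23 and maps to 32: an offset of 9. Letters become their 1-based position plus 9 (so a→10, b→11, …).
On ray: r=18→27, a=1→10, y=25→34.

27.10.34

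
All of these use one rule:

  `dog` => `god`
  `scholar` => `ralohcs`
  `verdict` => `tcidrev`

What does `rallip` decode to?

The word is simply reversed.
Decoding rallip: then reverse → pillar.

pillar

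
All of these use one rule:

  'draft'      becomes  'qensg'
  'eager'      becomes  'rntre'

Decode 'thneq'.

Compare letters: d→q is +13, r→e is +13, a→n is +13 — a constant shift. Each letter is shifted forward by 13 in the alphabet (a Caesar shift of +13).
Decoding thneq: t−13=g, h−13=u, n−13=a, e−13=r, q−13=d.

guard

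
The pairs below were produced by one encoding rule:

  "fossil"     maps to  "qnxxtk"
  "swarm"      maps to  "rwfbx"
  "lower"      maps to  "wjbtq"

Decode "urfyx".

stamp

The output letters match the input read backwards, each shifted +5: fossil reversed is lissof. The word is reversed, then every letter is shifted forward by 5.
Reversing it on urfyx: shift back: u−5=p, r−5=m, f−5=a, y−5=t, x−5=s → pmats; then reverse → stamp.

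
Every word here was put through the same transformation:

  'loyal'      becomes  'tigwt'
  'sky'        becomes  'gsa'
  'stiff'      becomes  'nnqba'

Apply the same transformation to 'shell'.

ttmpa

The output letters match the input read backwards, each shifted +8: loyal reversed is layol. Read the word backwards and shift each letter +8.
For shell: reverse → llehs; then shift: l+8=t, l+8=t, e+8=m, h+8=p, s+8=a.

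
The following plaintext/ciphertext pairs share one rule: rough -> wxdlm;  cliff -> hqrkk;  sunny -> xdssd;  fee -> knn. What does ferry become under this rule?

knwwd

The shift depends on letter class: consonant r→w is +5, but vowel o→x is +9. Vowels shift forward by 9 and consonants shift forward by 5.
For ferry: f(cons)+5=k, e(vowel)+9=n, r(cons)+5=w, r(cons)+5=w, y(cons)+5=d.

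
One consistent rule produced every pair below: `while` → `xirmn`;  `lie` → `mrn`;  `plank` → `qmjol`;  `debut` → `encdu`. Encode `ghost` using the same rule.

The shift depends on letter class: consonant w→x is +1, but vowel i→r is +9. The rule splits by letter class: vowels +9, consonants +1.
On ghost: g(cons)+1=h, h(cons)+1=i, o(vowel)+9=x, s(cons)+1=t, t(cons)+1=u.

hixtu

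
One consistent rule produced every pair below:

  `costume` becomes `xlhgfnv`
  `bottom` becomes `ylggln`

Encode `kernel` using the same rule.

Each letter is replaced by its mirror in the alphabet: a↔z, b↔y, c↔x, and so on (the Atbash cipher).
Applying it to kernel: k↔p, e↔v, r↔i, n↔m, e↔v, l↔o.

pvimvo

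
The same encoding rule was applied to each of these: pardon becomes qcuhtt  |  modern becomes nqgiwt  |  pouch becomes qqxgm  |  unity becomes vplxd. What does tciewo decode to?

safari

In pardon: p→q is +1, a→c is +2, r→u is +3, d→h is +4 — the shift increases by 1 each position. Each letter shifts forward by (position + 1), i.e. 1, 2, 3, … — the shift grows by one for each successive letter.
Undoing it on tciewo: t−1=s, c−2=a, i−3=f, e−4=a, w−5=r, o−6=i.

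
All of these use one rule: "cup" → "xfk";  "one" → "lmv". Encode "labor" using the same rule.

ozyli

Each pair mirrors across the alphabet (c↔x, u↔f, p↔k): positions sum to 25. This is the alphabet-reversal cipher (Atbash): a becomes z, b becomes y, etc.
Applying it to labor: l↔o, a↔z, b↔y, o↔l, r↔i.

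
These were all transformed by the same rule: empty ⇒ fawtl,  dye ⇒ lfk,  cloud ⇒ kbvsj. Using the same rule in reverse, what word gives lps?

The output letters match the input read backwards, each shifted +7: empty reversed is ytpme. Read the word backwards and shift each letter +7.
Reversing it on lps: shift back: l−7=e, p−7=i, s−7=l → eil; then reverse → lie.

lie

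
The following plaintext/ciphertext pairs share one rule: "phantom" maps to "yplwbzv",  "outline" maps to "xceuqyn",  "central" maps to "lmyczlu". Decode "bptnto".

shield

Shifts by position in phantom: pos 0: p→y (+9), pos 1: h→p (+8), pos 2: a→l (+11), pos 3: n→w (+9), pos 4: t→b (+8), pos 5: o→z (+11) — repeating every 3. A repeating key of period 3 is used — shifts +9, +8, +11 over and over.
Decoding bptnto: b−9=s, p−8=h, t−11=i, n−9=e, t−8=l, o−11=d.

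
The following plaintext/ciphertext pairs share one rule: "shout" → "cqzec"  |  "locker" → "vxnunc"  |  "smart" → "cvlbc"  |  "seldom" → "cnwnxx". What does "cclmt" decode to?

stack

Shifts by position in shout: pos 0: s→c (+10), pos 1: h→q (+9), pos 2: o→z (+11), pos 3: u→e (+10), pos 4: t→c (+9) — repeating every 3. The shifts repeat in a cycle of length 3: positions 0,1,… shift by +10, +9, +11, then the pattern repeats.
Decoding cclmt: c−10=s, c−9=t, l−11=a, m−10=c, t−9=k.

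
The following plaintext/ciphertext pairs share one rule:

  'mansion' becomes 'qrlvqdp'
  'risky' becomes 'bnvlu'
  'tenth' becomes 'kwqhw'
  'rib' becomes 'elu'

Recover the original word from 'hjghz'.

The word is reversed, then every letter is shifted forward by 3.
Reversing it on hjghz: shift back: h−3=e, j−3=g, g−3=d, h−3=e, z−3=w → egdew; then reverse → wedge.

wedge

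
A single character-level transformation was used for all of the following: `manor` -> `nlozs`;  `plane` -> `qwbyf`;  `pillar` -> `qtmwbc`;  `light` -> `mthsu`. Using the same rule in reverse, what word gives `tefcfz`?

Shifts by position in manor: pos 0: m→n (+1), pos 1: a→l (+11), pos 2: n→o (+1), pos 3: o→z (+11) — repeating every 2. A repeating key of period 2 is used — shifts +1, +11 over and over.
Undoing it on tefcfz: t−1=s, e−11=t, f−1=e, c−11=r, f−1=e, z−11=o.

stereo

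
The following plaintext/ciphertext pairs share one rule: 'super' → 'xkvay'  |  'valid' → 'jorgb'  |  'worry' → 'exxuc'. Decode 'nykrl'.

The output letters match the input read backwards, each shifted +6: super reversed is repus. The word is reversed, then every letter is shifted forward by 6.
Undoing it on nykrl: shift back: n−6=h, y−6=s, k−6=e, r−6=l, l−6=f → hself; then reverse → flesh.

flesh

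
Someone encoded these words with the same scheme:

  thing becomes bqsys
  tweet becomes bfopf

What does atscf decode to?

Letter i (0-indexed) is shifted by i+8, so successive shifts are 8, 9, 10, ….
Undoing it on atscf: a−8=s, t−9=k, s−10=i, c−11=r, f−12=t.

skirt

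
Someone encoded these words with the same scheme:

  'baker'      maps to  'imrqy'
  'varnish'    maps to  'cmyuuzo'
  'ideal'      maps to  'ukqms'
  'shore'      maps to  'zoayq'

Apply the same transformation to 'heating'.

oqmauun

The shift depends on letter class: consonant b→i is +7, but vowel a→m is +12. Vowels shift forward by 12 and consonants shift forward by 7.
On heating: h(cons)+7=o, e(vowel)+12=q, a(vowel)+12=m, t(cons)+7=a, i(vowel)+12=u, n(cons)+7=u, g(cons)+7=n.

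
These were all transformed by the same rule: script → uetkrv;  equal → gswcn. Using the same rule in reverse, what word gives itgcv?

Compare letters: s→u is +2, c→e is +2, r→t is +2 — a constant shift. Each letter is shifted forward by 2 in the alphabet (a Caesar shift of +2).
Undoing it on itgcv: i−2=g, t−2=r, g−2=e, c−2=a, v−2=t.

great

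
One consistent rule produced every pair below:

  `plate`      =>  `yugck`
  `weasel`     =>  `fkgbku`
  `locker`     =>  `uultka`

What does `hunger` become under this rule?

qawpka

Vowels shift forward by 6 and consonants shift forward by 9.
On hunger: h(cons)+9=q, u(vowel)+6=a, n(cons)+9=w, g(cons)+9=p, e(vowel)+6=k, r(cons)+9=a.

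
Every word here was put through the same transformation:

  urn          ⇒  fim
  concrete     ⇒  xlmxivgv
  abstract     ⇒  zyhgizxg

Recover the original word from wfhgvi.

duster

Each pair mirrors across the alphabet (u↔f, r↔i, n↔m): positions sum to 25. Letters are reflected about the middle of the alphabet (position → 25−position): Atbash.
Reversing it on wfhgvi: w↔d, f↔u, h↔s, g↔t, v↔e, i↔r.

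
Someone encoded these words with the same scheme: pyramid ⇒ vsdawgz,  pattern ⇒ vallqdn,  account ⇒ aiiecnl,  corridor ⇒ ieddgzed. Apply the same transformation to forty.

p(15)→v(21) and y(24)→s(18) fit y≡17x+0 (mod 26); the inverse of 17 mod 26 is 23. Each letter's alphabet position (a=0..z=25) is mapped through 17·x+0 mod 26 — an affine cipher.
On forty: f(5)→17·5+0≡7=h; o(14)→17·14+0≡4=e; r(17)→17·17+0≡3=d; t(19)→17·19+0≡11=l; y(24)→17·24+0≡18=s (all mod 26).

hedls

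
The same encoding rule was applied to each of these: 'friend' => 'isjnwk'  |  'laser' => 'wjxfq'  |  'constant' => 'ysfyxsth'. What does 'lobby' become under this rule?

dggtq

Read the word backwards and shift each letter +5.
Applying it to lobby: reverse → ybbol; then shift: y+5=d, b+5=g, b+5=g, o+5=t, l+5=q.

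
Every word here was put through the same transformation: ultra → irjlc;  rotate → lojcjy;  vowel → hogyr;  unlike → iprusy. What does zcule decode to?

dairy

Treating letters as 0–25, the rule is x ↦ 25x + 2 (mod 26).
Undoing it on zcule: z(25)→25·(25−2)≡3=d; c(2)→25·(2−2)≡0=a; u(20)→25·(20−2)≡8=i; l(11)→25·(11−2)≡17=r; e(4)→25·(4−2)≡24=y (all mod 26).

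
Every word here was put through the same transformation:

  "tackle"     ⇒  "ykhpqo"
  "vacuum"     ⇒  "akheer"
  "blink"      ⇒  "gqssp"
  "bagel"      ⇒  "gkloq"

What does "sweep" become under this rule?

The shift depends on letter class: consonant t→y is +5, but vowel a→k is +10. Two shifts are in play — +10 for a/e/i/o/u, +5 for every other letter.
For sweep: s(cons)+5=x, w(cons)+5=b, e(vowel)+10=o, e(vowel)+10=o, p(cons)+5=u.

xboou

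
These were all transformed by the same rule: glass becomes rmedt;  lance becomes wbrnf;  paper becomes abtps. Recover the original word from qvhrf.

fudge

Shifts by position in glass: pos 0: g→r (+11), pos 1: l→m (+1), pos 2: a→e (+4), pos 3: s→d (+11), pos 4: s→t (+1) — repeating every 3. It's a Vigenère-style cipher with numeric key [11,1,4]: position i shifts by key[i mod 3].
Undoing it on qvhrf: q−11=f, v−1=u, h−4=d, r−11=g, f−1=e.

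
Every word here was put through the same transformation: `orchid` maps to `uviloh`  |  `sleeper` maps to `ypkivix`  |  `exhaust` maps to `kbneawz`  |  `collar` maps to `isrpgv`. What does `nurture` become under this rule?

tyxxavk

Shifts by position in orchid: pos 0: o→u (+6), pos 1: r→v (+4), pos 2: c→i (+6), pos 3: h→l (+4) — repeating every 2. The shifts repeat in a cycle of length 2: positions 0,1,… shift by +6, +4, then the pattern repeats.
On nurture: n+6=t, u+4=y, r+6=x, t+4=x, u+6=a, r+4=v, e+6=k.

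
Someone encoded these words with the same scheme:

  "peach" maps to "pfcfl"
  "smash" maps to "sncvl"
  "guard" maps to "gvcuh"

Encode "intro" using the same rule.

In peach: p→p is +0, e→f is +1, a→c is +2, c→f is +3 — the shift increases by 1 each position. The shift increases by 1 at each position, starting from +0: 0, 1, 2, ….
On intro: i+0=i, n+1=o, t+2=v, r+3=u, o+4=s.

iovus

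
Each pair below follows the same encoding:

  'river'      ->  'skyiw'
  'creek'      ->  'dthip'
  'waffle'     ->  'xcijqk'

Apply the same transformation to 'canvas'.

dcqzfy

In river: r→s is +1, i→k is +2, v→y is +3, e→i is +4 — the shift increases by 1 each position. Each letter shifts forward by (position + 1), i.e. 1, 2, 3, … — the shift grows by one for each successive letter.
On canvas: c+1=d, a+2=c, n+3=q, v+4=z, a+5=f, s+6=y.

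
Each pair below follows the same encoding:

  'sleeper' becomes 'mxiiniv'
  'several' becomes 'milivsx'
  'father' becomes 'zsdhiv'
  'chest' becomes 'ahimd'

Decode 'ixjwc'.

s(18)→m(12) and l(11)→x(23) fit y≡17x+18 (mod 26); the inverse of 17 mod 26 is 23. Treating letters as 0–25, the rule is x ↦ 17x + 18 (mod 26).
Decoding ixjwc: i(8)→23·(8−18)≡4=e; x(23)→23·(23−18)≡11=l; j(9)→23·(9−18)≡1=b; w(22)→23·(22−18)≡14=o; c(2)→23·(2−18)≡22=w (all mod 26).

elbow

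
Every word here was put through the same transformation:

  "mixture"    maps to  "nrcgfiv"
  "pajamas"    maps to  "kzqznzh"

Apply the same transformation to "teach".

Each letter is replaced by its mirror in the alphabet: a↔z, b↔y, c↔x, and so on (the Atbash cipher).
For teach: t↔g, e↔v, a↔z, c↔x, h↔s.

gvzxs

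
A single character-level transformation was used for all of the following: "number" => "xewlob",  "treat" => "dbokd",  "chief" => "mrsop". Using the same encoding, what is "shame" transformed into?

crkwo

Compare letters: n→x is +10, u→e is +10, m→w is +10 — a constant shift. It's a constant shift of +10 (ROT10).
Applying it to shame: s+10=c, h+10=r, a+10=k, m+10=w, e+10=o.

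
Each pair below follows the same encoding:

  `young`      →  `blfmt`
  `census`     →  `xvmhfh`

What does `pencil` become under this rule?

Each pair mirrors across the alphabet (y↔b, o↔l, u↔f): positions sum to 25. Letters are reflected about the middle of the alphabet (position → 25−position): Atbash.
On pencil: p↔k, e↔v, n↔m, c↔x, i↔r, l↔o.

kvmxro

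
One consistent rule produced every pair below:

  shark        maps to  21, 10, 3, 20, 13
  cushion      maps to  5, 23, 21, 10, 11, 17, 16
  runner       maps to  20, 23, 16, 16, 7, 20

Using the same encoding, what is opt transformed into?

17, 18, 22

s is letter #19 and maps to 21: an offset of 2. The number is (letter's place in the alphabet, a=1) + 2.
For opt: o=15→17, p=16→18, t=20→22.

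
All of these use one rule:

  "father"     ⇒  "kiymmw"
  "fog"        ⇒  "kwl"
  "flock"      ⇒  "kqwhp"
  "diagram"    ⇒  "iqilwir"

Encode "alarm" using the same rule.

The shift depends on letter class: consonant f→k is +5, but vowel a→i is +8. The rule splits by letter class: vowels +8, consonants +5.
Applying it to alarm: a(vowel)+8=i, l(cons)+5=q, a(vowel)+8=i, r(cons)+5=w, m(cons)+5=r.

iqiwr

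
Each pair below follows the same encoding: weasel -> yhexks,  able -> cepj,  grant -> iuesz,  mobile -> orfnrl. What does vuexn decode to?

trash

In weasel: w→y is +2, e→h is +3, a→e is +4, s→x is +5 — the shift increases by 1 each position. The shift increases by 1 at each position, starting from +2: 2, 3, 4, ….
Reversing it on vuexn: v−2=t, u−3=r, e−4=a, x−5=s, n−6=h.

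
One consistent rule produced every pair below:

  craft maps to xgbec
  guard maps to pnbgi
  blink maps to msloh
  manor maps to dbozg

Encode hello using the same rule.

This is an affine cipher: with a=0,…,z=25, each position x becomes (11x+1) mod 26.
For hello: h(7)→11·7+1≡0=a; e(4)→11·4+1≡19=t; l(11)→11·11+1≡18=s; l(11)→11·11+1≡18=s; o(14)→11·14+1≡25=z (all mod 26).

atssz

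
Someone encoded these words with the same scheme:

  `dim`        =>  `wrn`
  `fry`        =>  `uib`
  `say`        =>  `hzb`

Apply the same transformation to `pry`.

kib

Each letter is replaced by its mirror in the alphabet: a↔z, b↔y, c↔x, and so on (the Atbash cipher).
Applying it to pry: p↔k, r↔i, y↔b.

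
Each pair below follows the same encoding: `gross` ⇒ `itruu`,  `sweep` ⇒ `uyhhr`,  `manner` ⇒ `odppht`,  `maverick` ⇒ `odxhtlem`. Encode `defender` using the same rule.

The shift depends on letter class: consonant g→i is +2, but vowel o→r is +3. Two shifts are in play — +3 for a/e/i/o/u, +2 for every other letter.
For defender: d(cons)+2=f, e(vowel)+3=h, f(cons)+2=h, e(vowel)+3=h, n(cons)+2=p, d(cons)+2=f, e(vowel)+3=h, r(cons)+2=t.

fhhhpfht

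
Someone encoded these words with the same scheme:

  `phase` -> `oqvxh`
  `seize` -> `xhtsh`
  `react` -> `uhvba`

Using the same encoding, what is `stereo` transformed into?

p(15)→o(14) and h(7)→q(16) fit y≡3x+21 (mod 26); the inverse of 3 mod 26 is 9. Each letter's alphabet position (a=0..z=25) is mapped through 3·x+21 mod 26 — an affine cipher.
Applying it to stereo: s(18)→3·18+21≡23=x; t(19)→3·19+21≡0=a; e(4)→3·4+21≡7=h; r(17)→3·17+21≡20=u; e(4)→3·4+21≡7=h; o(14)→3·14+21≡11=l (all mod 26).

xahuhl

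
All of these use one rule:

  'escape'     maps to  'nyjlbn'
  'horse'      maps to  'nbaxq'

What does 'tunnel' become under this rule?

The output letters match the input read backwards, each shifted +9: escape reversed is epacse. Read the word backwards and shift each letter +9.
Applying it to tunnel: reverse → lennut; then shift: l+9=u, e+9=n, n+9=w, n+9=w, u+9=d, t+9=c.

unwwdc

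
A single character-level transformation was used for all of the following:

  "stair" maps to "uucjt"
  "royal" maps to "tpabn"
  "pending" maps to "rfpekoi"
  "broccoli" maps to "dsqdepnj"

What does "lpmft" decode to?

joker

Shifts by position in stair: pos 0: s→u (+2), pos 1: t→u (+1), pos 2: a→c (+2), pos 3: i→j (+1) — repeating every 2. It's a Vigenère-style cipher with numeric key [2,1]: position i shifts by key[i mod 2].
Undoing it on lpmft: l−2=j, p−1=o, m−2=k, f−1=e, t−2=r.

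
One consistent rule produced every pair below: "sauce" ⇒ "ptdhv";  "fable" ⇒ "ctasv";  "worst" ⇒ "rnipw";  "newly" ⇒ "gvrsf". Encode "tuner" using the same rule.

wdgvi

Each letter's alphabet position (a=0..z=25) is mapped through 7·x+19 mod 26 — an affine cipher.
On tuner: t(19)→7·19+19≡22=w; u(20)→7·20+19≡3=d; n(13)→7·13+19≡6=g; e(4)→7·4+19≡21=v; r(17)→7·17+19≡8=i (all mod 26).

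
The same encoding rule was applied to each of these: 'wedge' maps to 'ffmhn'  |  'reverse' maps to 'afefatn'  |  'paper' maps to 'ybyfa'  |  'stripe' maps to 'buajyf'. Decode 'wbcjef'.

Shifts by position in wedge: pos 0: w→f (+9), pos 1: e→f (+1), pos 2: d→m (+9), pos 3: g→h (+1) — repeating every 2. The shifts repeat in a cycle of length 2: positions 0,1,… shift by +9, +1, then the pattern repeats.
Decoding wbcjef: w−9=n, b−1=a, c−9=t, j−1=i, e−9=v, f−1=e.

native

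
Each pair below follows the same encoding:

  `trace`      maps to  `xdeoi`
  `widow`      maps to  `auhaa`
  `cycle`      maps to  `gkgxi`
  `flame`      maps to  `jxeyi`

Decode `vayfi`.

Shifts by position in trace: pos 0: t→x (+4), pos 1: r→d (+12), pos 2: a→e (+4), pos 3: c→o (+12) — repeating every 2. It's a Vigenère-style cipher with numeric key [4,12]: position i shifts by key[i mod 2].
Reversing it on vayfi: v−4=r, a−12=o, y−4=u, f−12=t, i−4=e.

route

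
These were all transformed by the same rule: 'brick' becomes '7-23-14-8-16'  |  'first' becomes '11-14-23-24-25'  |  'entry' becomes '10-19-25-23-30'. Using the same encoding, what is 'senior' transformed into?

b is letter #2 and maps to 7: an offset of 5. Each letter is replaced by its alphabet position (a=1..z=26) + 5.
On senior: s=19→24, e=5→10, n=14→19, i=9→14, o=15→20, r=18→23.

24-10-19-14-20-23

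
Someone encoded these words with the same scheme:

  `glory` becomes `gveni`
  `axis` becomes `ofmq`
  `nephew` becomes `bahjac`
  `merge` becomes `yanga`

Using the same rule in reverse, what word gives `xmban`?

This is an affine cipher: with a=0,…,z=25, each position x becomes (3x+14) mod 26.
Reversing it on xmban: x(23)→9·(23−14)≡3=d; m(12)→9·(12−14)≡8=i; b(1)→9·(1−14)≡13=n; a(0)→9·(0−14)≡4=e; n(13)→9·(13−14)≡17=r (all mod 26).

diner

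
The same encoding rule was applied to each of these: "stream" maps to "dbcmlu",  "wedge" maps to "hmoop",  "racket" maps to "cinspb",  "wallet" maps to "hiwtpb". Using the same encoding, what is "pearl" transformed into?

amlzw

Shifts by position in stream: pos 0: s→d (+11), pos 1: t→b (+8), pos 2: r→c (+11), pos 3: e→m (+8) — repeating every 2. The shifts repeat in a cycle of length 2: positions 0,1,… shift by +11, +8, then the pattern repeats.
Applying it to pearl: p+11=a, e+8=m, a+11=l, r+8=z, l+11=w.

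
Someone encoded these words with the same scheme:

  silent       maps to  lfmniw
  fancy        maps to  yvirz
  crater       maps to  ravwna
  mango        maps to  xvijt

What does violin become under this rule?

s(18)→l(11) and i(8)→f(5) fit y≡11x+21 (mod 26); the inverse of 11 mod 26 is 19. This is an affine cipher: with a=0,…,z=25, each position x becomes (11x+21) mod 26.
On violin: v(21)→11·21+21≡18=s; i(8)→11·8+21≡5=f; o(14)→11·14+21≡19=t; l(11)→11·11+21≡12=m; i(8)→11·8+21≡5=f; n(13)→11·13+21≡8=i (all mod 26).

sftmfi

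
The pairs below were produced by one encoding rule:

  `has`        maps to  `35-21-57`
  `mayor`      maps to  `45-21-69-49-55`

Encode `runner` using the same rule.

Each letter becomes 2×(its alphabet position, a=1..z=26) + 19.
On runner: r=18→55, u=21→61, n=14→47, n=14→47, e=5→29, r=18→55.

55-61-47-47-29-55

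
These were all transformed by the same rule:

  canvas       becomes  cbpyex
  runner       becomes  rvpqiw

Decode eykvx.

In canvas: c→c is +0, a→b is +1, n→p is +2, v→y is +3 — the shift increases by 1 each position. Letter i (0-indexed) is shifted by i+0, so successive shifts are 0, 1, 2, ….
Reversing it on eykvx: e−0=e, y−1=x, k−2=i, v−3=s, x−4=t.

exist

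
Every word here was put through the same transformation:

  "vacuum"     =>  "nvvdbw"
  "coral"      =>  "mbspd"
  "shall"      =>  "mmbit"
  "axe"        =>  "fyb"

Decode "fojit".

shine

The output letters match the input read backwards, each shifted +1: vacuum reversed is muucav. The word is reversed, then every letter is shifted forward by 1.
Decoding fojit: shift back: f−1=e, o−1=n, j−1=i, i−1=h, t−1=s → enihs; then reverse → shine.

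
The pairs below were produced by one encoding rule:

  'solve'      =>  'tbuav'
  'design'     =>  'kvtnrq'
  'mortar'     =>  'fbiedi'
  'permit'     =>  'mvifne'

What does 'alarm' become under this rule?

dudif

s(18)→t(19) and o(14)→b(1) fit y≡11x+3 (mod 26); the inverse of 11 mod 26 is 19. Each letter's alphabet position (a=0..z=25) is mapped through 11·x+3 mod 26 — an affine cipher.
On alarm: a(0)→11·0+3≡3=d; l(11)→11·11+3≡20=u; a(0)→11·0+3≡3=d; r(17)→11·17+3≡8=i; m(12)→11·12+3≡5=f (all mod 26).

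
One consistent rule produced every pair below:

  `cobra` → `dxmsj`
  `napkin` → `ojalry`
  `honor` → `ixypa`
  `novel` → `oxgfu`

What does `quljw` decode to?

plain

A repeating key of period 3 is used — shifts +1, +9, +11 over and over.
Decoding quljw: q−1=p, u−9=l, l−11=a, j−1=i, w−9=n.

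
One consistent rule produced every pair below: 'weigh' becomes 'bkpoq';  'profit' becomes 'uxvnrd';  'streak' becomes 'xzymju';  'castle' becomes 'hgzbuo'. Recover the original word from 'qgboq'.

In weigh: w→b is +5, e→k is +6, i→p is +7, g→o is +8 — the shift increases by 1 each position. Each letter shifts forward by (position + 5), i.e. 5, 6, 7, … — the shift grows by one for each successive letter.
Undoing it on qgboq: q−5=l, g−6=a, b−7=u, o−8=g, q−9=h.

laugh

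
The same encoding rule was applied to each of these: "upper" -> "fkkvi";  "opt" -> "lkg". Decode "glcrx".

Letters are reflected about the middle of the alphabet (position → 25−position): Atbash.
Undoing it on glcrx: g↔t, l↔o, c↔x, r↔i, x↔c.

toxic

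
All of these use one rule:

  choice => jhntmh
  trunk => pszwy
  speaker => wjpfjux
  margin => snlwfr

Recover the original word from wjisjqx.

slender

The output letters match the input read backwards, each shifted +5: choice reversed is eciohc. Two steps: reverse the string, then apply a Caesar shift of +5.
Undoing it on wjisjqx: shift back: w−5=r, j−5=e, i−5=d, s−5=n, j−5=e, q−5=l, x−5=s → rednels; then reverse → slender.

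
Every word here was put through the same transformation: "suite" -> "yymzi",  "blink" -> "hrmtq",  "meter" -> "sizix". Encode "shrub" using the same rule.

ynxyh

The shift depends on letter class: consonant s→y is +6, but vowel u→y is +4. Two shifts are in play — +4 for a/e/i/o/u, +6 for every other letter.
On shrub: s(cons)+6=y, h(cons)+6=n, r(cons)+6=x, u(vowel)+4=y, b(cons)+6=h.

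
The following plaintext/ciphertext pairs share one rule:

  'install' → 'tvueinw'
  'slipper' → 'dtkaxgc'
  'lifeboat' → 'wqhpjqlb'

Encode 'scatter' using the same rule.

dkcebgc

Shifts by position in install: pos 0: i→t (+11), pos 1: n→v (+8), pos 2: s→u (+2), pos 3: t→e (+11), pos 4: a→i (+8), pos 5: l→n (+2) — repeating every 3. A repeating key of period 3 is used — shifts +11, +8, +2 over and over.
Applying it to scatter: s+11=d, c+8=k, a+2=c, t+11=e, t+8=b, e+2=g, r+11=c.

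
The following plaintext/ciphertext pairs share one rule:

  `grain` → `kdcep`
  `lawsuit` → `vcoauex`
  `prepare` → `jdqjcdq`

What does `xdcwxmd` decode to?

g(6)→k(10) and r(17)→d(3) fit y≡23x+2 (mod 26); the inverse of 23 mod 26 is 17. Treating letters as 0–25, the rule is x ↦ 23x + 2 (mod 26).
Reversing it on xdcwxmd: x(23)→17·(23−2)≡19=t; d(3)→17·(3−2)≡17=r; c(2)→17·(2−2)≡0=a; w(22)→17·(22−2)≡2=c; x(23)→17·(23−2)≡19=t; m(12)→17·(12−2)≡14=o; d(3)→17·(3−2)≡17=r (all mod 26).

tractor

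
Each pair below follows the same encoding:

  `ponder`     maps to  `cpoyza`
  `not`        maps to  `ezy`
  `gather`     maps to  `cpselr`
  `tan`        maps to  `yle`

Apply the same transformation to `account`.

The output letters match the input read backwards, each shifted +11: ponder reversed is rednop. Two steps: reverse the string, then apply a Caesar shift of +11.
For account: reverse → tnuocca; then shift: t+11=e, n+11=y, u+11=f, o+11=z, c+11=n, c+11=n, a+11=l.

eyfznnl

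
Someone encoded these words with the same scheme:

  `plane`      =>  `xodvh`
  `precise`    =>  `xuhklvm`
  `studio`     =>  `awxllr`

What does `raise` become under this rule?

Shifts by position in plane: pos 0: p→x (+8), pos 1: l→o (+3), pos 2: a→d (+3), pos 3: n→v (+8), pos 4: e→h (+3) — repeating every 3. The shifts repeat in a cycle of length 3: positions 0,1,… shift by +8, +3, +3, then the pattern repeats.
For raise: r+8=z, a+3=d, i+3=l, s+8=a, e+3=h.

zdlah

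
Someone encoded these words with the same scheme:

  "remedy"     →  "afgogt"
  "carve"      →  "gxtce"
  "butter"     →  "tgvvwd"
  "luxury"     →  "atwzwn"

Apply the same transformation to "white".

The output letters match the input read backwards, each shifted +2: remedy reversed is ydemer. Two steps: reverse the string, then apply a Caesar shift of +2.
For white: reverse → etihw; then shift: e+2=g, t+2=v, i+2=k, h+2=j, w+2=y.

gvkjy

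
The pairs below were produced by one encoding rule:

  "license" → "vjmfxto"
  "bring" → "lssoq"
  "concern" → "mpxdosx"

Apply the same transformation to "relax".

A repeating key of period 2 is used — shifts +10, +1 over and over.
Applying it to relax: r+10=b, e+1=f, l+10=v, a+1=b, x+10=h.

bfvbh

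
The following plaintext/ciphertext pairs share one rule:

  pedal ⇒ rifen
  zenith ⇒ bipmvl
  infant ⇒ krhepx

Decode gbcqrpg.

Shifts by position in pedal: pos 0: p→r (+2), pos 1: e→i (+4), pos 2: d→f (+2), pos 3: a→e (+4) — repeating every 2. The shifts repeat in a cycle of length 2: positions 0,1,… shift by +2, +4, then the pattern repeats.
Reversing it on gbcqrpg: g−2=e, b−4=x, c−2=a, q−4=m, r−2=p, p−4=l, g−2=e.

example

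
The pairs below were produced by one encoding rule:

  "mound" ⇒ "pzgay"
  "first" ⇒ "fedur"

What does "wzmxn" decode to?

blank

The output letters match the input read backwards, each shifted +12: mound reversed is dnuom. The word is reversed, then every letter is shifted forward by 12.
Undoing it on wzmxn: shift back: w−12=k, z−12=n, m−12=a, x−12=l, n−12=b → knalb; then reverse → blank.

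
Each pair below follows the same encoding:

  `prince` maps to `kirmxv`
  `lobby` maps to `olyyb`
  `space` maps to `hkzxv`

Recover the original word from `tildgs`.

growth

Each pair mirrors across the alphabet (p↔k, r↔i, i↔r): positions sum to 25. Each letter is replaced by its mirror in the alphabet: a↔z, b↔y, c↔x, and so on (the Atbash cipher).
Reversing it on tildgs: t↔g, i↔r, l↔o, d↔w, g↔t, s↔h.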